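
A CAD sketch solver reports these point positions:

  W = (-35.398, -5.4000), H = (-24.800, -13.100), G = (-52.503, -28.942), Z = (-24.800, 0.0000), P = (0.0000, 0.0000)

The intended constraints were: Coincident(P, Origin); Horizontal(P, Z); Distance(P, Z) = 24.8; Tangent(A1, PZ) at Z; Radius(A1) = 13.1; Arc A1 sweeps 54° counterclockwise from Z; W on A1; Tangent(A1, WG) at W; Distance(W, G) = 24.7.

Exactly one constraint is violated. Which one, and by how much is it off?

Distance(W, G) = 24.7 — off by 4.40.

P = (0.00, 0.00) ✓; P.y = 0.00, Z.y = 0.00 ✓; |PZ| = 24.80 ✓; ∠(HZ, ZP) = 90.00° ✓; |HZ| = 13.10 ✓; bearing(H→W) − bearing(H→Z) = 54.00° ✓; |HW| = 13.10 ✓; ∠(HW, WG) = 90.00° ✓; |WG| = 29.10 ✗.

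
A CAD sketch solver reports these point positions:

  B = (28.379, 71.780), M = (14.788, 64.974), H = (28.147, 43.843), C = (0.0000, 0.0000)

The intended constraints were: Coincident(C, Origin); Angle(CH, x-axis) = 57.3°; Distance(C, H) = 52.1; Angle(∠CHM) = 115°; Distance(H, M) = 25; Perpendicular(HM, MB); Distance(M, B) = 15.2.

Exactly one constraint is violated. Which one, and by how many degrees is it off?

Perpendicular(HM, MB) — off by 5.70°.

C = (0.00, 0.00) ✓; CH at 57.30° ✓; |CH| = 52.10 ✓; ∠CHM = 115.0° ✓; |HM| = 25.00 ✓; ∠(HM, MB) = 95.70° ✗; |MB| = 15.20 ✓.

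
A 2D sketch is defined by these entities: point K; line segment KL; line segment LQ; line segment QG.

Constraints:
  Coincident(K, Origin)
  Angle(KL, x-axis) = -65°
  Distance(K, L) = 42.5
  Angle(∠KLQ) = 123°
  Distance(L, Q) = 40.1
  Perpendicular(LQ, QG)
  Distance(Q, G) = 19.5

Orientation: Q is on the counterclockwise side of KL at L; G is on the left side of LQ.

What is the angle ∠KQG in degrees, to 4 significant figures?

60.60°

∠KLQ = 123.0°, so LQ runs at -65.0° + (180° − 123.0°) = -8.000° from the x-axis; with |LQ| = 40.1, Q = L + 40.1·(cos -8.000°, sin -8.000°) = (57.67, -44.10). LQ ⟂ QG; with |QG| = 19.5 on the left of LQ, G = Q + 19.5·(0.1392, 0.9903) = (60.38, -24.79). Then cos ∠KQG = QK·QG / (|QK||QG|), giving 60.60°.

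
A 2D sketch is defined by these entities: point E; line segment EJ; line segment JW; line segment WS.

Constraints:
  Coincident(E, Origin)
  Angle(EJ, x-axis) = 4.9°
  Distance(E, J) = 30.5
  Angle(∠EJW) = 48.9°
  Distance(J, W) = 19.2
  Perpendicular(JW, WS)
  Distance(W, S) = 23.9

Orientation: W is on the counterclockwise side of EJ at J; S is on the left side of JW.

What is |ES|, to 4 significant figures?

1.250

E is at the origin; EJ runs at 4.9° with length 30.5, so J = 30.5·(cos 4.9°, sin 4.9°) = (30.39, 2.605). ∠EJW = 48.9°, so JW runs at 4.9° + (180° − 48.9°) = 136.0° from the x-axis; with |JW| = 19.2, W = J + 19.2·(cos 136.0°, sin 136.0°) = (16.58, 15.94). JW is perpendicular to WS; with |WS| = 23.9 on the left of JW, S = W + 23.9·(-0.6947, -0.7193) = (-0.02513, -1.250). Then |ES| = |S − E| = 1.250.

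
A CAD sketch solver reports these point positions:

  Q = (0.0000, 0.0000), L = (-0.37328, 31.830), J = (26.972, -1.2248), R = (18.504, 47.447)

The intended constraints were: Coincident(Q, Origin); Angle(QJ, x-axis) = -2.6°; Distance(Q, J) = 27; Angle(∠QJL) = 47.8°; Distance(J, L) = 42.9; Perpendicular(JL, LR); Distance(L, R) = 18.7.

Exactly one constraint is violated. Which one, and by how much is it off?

Distance(L, R) = 18.7 — off by 5.80.

Q = (0.00, 0.00) ✓; QJ at -2.600° ✓; |QJ| = 27.00 ✓; ∠QJL = 47.80° ✓; |JL| = 42.90 ✓; ∠(JL, LR) = 90.00° ✓; |LR| = 24.50 ✗.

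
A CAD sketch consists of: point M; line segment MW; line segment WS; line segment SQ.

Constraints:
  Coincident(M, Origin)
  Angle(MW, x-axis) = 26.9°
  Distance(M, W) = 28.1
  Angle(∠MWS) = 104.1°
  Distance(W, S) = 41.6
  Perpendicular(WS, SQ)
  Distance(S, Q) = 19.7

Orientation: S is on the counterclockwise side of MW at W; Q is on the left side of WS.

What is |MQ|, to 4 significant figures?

49.03

M is at the origin; MW runs at 26.9° with length 28.1, so W = 28.1·(cos 26.9°, sin 26.9°) = (25.06, 12.71). ∠MWS = 104.1°, so WS runs at 26.9° + (180° − 104.1°) = 102.8° from the x-axis; with |WS| = 41.6, S = W + 41.6·(cos 102.8°, sin 102.8°) = (15.84, 53.28). WS ⟂ SQ; with |SQ| = 19.7 on the left of WS, Q = S + 19.7·(-0.9751, -0.2215) = (-3.367, 48.92). Then |MQ| = |Q − M| = 49.03.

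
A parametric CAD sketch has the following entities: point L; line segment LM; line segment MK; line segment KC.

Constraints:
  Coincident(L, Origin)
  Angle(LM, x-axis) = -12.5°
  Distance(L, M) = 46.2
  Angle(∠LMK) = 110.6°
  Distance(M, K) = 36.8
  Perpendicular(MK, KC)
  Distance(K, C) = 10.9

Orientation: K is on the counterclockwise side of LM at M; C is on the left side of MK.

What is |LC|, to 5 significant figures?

62.138

L is at the origin; LM runs at -12.5° with length 46.2, so M = 46.2·(cos -12.5°, sin -12.5°) = (45.105, -9.9995). ∠LMK = 110.6°, so MK runs at -12.5° + (180° − 110.6°) = 56.900° from the x-axis; with |MK| = 36.8, K = M + 36.8·(cos 56.900°, sin 56.900°) = (65.201, 20.829). MK is perpendicular to KC; with |KC| = 10.9 on the left of MK, C = K + 10.9·(-0.83772, 0.54610) = (56.070, 26.781). Then |LC| = |C − L| = 62.138.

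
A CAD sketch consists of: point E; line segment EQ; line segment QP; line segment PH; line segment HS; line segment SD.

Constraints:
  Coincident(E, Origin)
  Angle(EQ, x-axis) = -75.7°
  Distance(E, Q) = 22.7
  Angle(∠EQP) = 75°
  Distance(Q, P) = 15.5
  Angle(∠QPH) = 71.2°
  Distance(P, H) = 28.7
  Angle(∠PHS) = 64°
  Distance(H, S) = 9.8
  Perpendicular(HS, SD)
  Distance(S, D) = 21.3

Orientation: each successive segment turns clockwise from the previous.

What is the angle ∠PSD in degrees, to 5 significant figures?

6.1538°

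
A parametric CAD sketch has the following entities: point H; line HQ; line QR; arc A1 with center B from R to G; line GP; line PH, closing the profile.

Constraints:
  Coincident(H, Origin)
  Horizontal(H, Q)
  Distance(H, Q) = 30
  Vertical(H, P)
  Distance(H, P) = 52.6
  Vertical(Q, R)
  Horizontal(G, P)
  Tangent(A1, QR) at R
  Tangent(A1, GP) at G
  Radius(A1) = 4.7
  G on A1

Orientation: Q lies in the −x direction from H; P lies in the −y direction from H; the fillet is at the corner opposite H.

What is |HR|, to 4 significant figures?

56.52

H is at the origin; HQ is horizontal with |HQ| = 30.0 and Q on the −x side, so Q = (-30.00, 0.000). H and P share the same x with |HP| = 52.6 and P on the −y side, so P = (0.000, -52.60). The virtual corner opposite H is at (-30.00, -52.60). The tangent condition forces BR to be normal to QR and A1 meets GP tangentially, so BG is at right angles to GP, with radius 4.7, so the center B sits 4.7 in from both sides at B = (-25.30, -47.90). That places the tangent points at R = (-30.00, -47.90) on QR and G = (-25.30, -52.60) on GP. Then |HR| = |R − H| = 56.52.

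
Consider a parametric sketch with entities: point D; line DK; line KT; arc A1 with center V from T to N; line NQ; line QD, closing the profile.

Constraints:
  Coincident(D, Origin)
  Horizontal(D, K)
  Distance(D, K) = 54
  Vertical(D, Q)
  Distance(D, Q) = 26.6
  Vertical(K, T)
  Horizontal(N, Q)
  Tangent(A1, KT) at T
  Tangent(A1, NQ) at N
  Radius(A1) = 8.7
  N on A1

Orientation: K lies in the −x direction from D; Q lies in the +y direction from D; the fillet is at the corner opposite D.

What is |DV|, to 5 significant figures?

48.708

D is at the origin; D and K share the same y with |DK| = 54.0 and K on the −x side, so K = (-54.000, 0.0000). D and Q share the same x with |DQ| = 26.6 and Q on the +y side, so Q = (0.0000, 26.600). The virtual corner opposite D is at (-54.000, 26.600). Since A1 is tangent to KT there, VT ⟂ KT and tangency of A1 to NQ means the radius VN is perpendicular to NQ, with radius 8.7, so the center V sits 8.7 in from both sides at V = (-45.300, 17.900). Then |DV| = |V − D| = 48.708.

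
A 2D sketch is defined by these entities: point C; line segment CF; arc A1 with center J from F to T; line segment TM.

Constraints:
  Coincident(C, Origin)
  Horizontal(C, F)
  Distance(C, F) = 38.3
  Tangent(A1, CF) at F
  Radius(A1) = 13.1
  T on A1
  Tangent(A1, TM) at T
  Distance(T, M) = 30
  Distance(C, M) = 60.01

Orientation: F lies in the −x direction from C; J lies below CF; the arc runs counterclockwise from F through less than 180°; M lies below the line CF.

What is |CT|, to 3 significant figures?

53.6

Checks: ∠(JF, FC) = 90.00° ✓; |JT| = 13.10 ✓; ∠(JT, TM) = 90.00° ✓; |TM| = 30.00 ✓; |CM| = 60.01 ✓.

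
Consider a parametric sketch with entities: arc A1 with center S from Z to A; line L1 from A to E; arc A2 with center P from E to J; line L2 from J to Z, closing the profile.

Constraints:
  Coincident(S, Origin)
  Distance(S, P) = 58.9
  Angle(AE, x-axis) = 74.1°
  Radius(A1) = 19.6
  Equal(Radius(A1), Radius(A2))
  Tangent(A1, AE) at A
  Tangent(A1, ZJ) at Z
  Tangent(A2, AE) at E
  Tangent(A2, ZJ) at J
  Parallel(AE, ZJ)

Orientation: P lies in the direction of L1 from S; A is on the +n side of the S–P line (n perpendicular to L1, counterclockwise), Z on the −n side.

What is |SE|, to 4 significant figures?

62.08

Tangency of A1 to both parallel lines with radius 19.6 puts A and Z at S ± 19.6·n: A = (-18.85, 5.370), Z = (18.85, -5.370). Equal radii place E and J the same way about P: E = P + 19.6·n = (-2.714, 62.02), J = P − 19.6·n = (34.99, 51.28). Then |SE| = |E − S| = 62.08.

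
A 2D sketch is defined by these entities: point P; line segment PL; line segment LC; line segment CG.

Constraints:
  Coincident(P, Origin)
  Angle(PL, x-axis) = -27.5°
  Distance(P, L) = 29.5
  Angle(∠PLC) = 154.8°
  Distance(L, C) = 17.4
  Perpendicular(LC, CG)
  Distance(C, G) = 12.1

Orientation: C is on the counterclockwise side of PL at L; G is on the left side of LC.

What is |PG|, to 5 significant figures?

44.095

P is at the origin; PL runs at -27.5° with length 29.5, so L = 29.5·(cos -27.5°, sin -27.5°) = (26.167, -13.622). ∠PLC = 154.8°, so LC runs at -27.5° + (180° − 154.8°) = -2.3000° from the x-axis; with |LC| = 17.4, C = L + 17.4·(cos -2.3000°, sin -2.3000°) = (43.553, -14.320). The perpendicularity gives CG at right angles to LC; with |CG| = 12.1 on the left of LC, G = C + 12.1·(0.040132, 0.99919) = (44.038, -2.2296). Then |PG| = |G − P| = 44.095.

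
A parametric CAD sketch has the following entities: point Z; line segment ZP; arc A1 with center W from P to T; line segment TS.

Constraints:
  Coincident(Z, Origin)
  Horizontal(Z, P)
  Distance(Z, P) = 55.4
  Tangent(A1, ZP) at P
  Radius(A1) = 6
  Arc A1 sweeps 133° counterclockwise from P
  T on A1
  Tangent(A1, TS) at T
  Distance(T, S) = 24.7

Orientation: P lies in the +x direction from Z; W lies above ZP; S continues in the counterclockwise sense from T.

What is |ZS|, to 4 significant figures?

51.35

On A1, P sits at bearing -90° from W; a 133° counterclockwise sweep puts T at bearing 43°, so T = W + 6.0·(cos 43°, sin 43°) = (59.79, 10.09). A1 meets TS tangentially, so WT is at right angles to TS, so TS runs along (−sin 43°, cos 43°); with |TS| = 24.7, S = (42.94, 28.16). Then |ZS| = |S − Z| = 51.35.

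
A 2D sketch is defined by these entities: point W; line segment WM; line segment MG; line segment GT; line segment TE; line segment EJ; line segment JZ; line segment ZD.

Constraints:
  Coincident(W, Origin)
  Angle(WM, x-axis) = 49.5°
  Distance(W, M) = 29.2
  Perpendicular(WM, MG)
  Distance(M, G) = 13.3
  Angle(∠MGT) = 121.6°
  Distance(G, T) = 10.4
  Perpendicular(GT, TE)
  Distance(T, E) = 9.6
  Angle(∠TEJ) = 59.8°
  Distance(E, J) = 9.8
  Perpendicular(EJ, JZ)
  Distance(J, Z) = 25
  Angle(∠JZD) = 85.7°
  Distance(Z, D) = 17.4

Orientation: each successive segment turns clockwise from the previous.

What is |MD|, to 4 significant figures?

40.27

The perpendicularity gives JZ at right angles to EJ, so JZ runs at -39.10°; with |JZ| = 25.0, Z = (43.57, -3.385). ∠JZD = 85.7° gives ZD at -133.4° from the x-axis; with |ZD| = 17.4, D = (31.61, -16.03). Then |MD| = |D − M| = 40.27.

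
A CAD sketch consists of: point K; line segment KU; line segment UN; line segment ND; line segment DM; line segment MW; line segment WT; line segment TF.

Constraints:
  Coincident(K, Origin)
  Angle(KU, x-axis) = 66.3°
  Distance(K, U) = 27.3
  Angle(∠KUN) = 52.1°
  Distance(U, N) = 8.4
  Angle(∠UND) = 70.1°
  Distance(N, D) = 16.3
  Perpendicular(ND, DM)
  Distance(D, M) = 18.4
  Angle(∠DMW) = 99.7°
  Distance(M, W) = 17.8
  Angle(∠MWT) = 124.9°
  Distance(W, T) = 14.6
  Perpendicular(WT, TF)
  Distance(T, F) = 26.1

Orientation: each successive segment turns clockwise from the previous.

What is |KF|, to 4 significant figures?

12.98

∠MWT = 124.9° gives WT at -36.90° from the x-axis; with |WT| = 14.6, T = (24.71, 30.19). WT is perpendicular to TF, so TF runs at -126.9°; with |TF| = 26.1, F = (9.042, 9.319). Then |KF| = |F − K| = 12.98.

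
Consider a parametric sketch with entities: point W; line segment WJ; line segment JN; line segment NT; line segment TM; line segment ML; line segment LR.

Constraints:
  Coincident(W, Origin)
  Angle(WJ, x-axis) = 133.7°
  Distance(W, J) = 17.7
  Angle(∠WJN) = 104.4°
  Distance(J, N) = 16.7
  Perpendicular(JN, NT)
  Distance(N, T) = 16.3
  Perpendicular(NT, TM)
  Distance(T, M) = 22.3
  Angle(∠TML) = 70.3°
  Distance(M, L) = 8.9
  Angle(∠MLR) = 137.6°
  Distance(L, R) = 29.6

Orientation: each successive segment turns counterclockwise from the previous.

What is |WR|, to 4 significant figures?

36.25

∠TML = 70.3° gives ML at 139.0° from the x-axis; with |ML| = 8.9, L = (-6.085, 7.161). ∠MLR = 137.6° gives LR at -178.6° from the x-axis; with |LR| = 29.6, R = (-35.68, 6.438). Then |WR| = |R − W| = 36.25.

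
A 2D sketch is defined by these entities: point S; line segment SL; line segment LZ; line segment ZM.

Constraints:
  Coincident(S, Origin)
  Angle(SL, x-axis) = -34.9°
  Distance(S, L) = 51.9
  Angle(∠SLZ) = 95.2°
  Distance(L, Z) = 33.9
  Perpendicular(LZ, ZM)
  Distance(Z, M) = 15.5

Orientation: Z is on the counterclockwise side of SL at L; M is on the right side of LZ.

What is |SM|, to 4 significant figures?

77.49

S is at the origin; SL runs at -34.9° with length 51.9, so L = 51.9·(cos -34.9°, sin -34.9°) = (42.57, -29.69). ∠SLZ = 95.2°, so LZ runs at -34.9° + (180° − 95.2°) = 49.90° from the x-axis; with |LZ| = 33.9, Z = L + 33.9·(cos 49.90°, sin 49.90°) = (64.40, -3.764). LZ is perpendicular to ZM; with |ZM| = 15.5 on the right of LZ, M = Z + 15.5·(0.7649, -0.6441) = (76.26, -13.75). Then |SM| = |M − S| = 77.49.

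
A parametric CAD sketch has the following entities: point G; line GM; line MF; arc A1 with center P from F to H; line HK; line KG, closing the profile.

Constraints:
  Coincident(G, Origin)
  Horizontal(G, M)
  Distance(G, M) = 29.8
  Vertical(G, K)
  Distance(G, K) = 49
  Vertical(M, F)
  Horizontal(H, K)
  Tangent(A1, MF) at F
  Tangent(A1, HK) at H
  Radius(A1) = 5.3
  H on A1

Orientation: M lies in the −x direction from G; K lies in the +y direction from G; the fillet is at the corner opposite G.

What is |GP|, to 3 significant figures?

50.1

G is at the origin; G and M share the same y with |GM| = 29.8 and M on the −x side, so M = (-29.8, 0.00). GK is vertical with |GK| = 49.0 and K on the +y side, so K = (0.00, 49.0). The virtual corner opposite G is at (-29.8, 49.0). Tangency of A1 to MF means the radius PF is perpendicular to MF and tangency of A1 to HK means the radius PH is perpendicular to HK, with radius 5.3, so the center P sits 5.3 in from both sides at P = (-24.5, 43.7). Then |GP| = |P − G| = 50.1.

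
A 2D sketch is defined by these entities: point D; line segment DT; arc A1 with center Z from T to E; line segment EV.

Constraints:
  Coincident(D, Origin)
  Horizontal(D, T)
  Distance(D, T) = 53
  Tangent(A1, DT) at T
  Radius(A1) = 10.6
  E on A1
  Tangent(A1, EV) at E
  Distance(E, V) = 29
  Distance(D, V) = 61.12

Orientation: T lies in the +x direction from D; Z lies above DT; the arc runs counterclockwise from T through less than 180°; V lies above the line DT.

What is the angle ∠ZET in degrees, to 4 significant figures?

28.11°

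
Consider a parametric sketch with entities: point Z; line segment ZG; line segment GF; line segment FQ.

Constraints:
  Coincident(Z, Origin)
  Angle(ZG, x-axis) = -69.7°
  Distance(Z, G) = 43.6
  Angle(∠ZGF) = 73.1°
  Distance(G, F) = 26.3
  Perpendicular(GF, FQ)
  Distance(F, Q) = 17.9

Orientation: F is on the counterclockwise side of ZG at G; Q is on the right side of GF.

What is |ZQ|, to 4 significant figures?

61.15

Z is at the origin; ZG runs at -69.7° with length 43.6, so G = 43.6·(cos -69.7°, sin -69.7°) = (15.13, -40.89). ∠ZGF = 73.1°, so GF runs at -69.7° + (180° − 73.1°) = 37.20° from the x-axis; with |GF| = 26.3, F = G + 26.3·(cos 37.20°, sin 37.20°) = (36.08, -24.99). GF is perpendicular to FQ; with |FQ| = 17.9 on the right of GF, Q = F + 17.9·(0.6046, -0.7965) = (46.90, -39.25). Then |ZQ| = |Q − Z| = 61.15.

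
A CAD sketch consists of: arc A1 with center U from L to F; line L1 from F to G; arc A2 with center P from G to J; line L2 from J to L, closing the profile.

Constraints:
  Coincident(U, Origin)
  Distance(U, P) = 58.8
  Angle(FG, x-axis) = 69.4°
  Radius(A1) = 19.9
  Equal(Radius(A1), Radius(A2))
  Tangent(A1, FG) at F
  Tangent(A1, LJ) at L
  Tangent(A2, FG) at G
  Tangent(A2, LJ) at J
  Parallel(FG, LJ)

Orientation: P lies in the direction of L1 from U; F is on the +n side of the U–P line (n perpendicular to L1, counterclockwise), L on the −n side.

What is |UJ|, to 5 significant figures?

62.076

The slot axis is L1's direction at 69.4°, so u = (cos 69.4°, sin 69.4°) = (0.35184, 0.93606) and n = (−sin 69.4°, cos 69.4°) = (-0.93606, 0.35184). U is at the origin and P lies 58.8 along u from U, so P = 58.8·u = (20.688, 55.040). Tangency of A1 to both parallel lines with radius 19.9 puts F and L at U ± 19.9·n: F = (-18.628, 7.0016), L = (18.628, -7.0016). Equal radii place G and J the same way about P: G = P + 19.9·n = (2.0607, 62.042), J = P − 19.9·n = (39.316, 48.039). Then |UJ| = |J − U| = 62.076.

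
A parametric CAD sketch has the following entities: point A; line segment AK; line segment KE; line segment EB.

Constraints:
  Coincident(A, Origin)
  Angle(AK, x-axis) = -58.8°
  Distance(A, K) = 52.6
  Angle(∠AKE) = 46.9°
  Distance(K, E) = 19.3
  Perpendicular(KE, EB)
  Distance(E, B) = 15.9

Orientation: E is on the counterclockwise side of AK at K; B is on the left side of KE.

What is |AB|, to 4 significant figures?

27.99

∠AKE = 46.9°, so KE runs at -58.8° + (180° − 46.9°) = 74.30° from the x-axis; with |KE| = 19.3, E = K + 19.3·(cos 74.30°, sin 74.30°) = (32.47, -26.41). KE ⟂ EB; with |EB| = 15.9 on the left of KE, B = E + 15.9·(-0.9627, 0.2706) = (17.16, -22.11). Then |AB| = |B − A| = 27.99.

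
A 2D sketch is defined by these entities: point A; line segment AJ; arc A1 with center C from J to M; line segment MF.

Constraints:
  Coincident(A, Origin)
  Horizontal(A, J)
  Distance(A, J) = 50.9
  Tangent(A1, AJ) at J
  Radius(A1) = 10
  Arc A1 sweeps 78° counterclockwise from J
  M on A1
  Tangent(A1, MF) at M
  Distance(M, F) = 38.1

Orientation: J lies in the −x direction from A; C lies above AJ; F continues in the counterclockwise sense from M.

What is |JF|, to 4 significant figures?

48.53

A is at the origin; AJ is horizontal with |AJ| = 50.9 and J on the −x side, so J = (-50.90, 0.000). The tangent condition forces CJ to be normal to AJ, so C = J + (0, 10) = (-50.90, 10.00). On A1, J sits at bearing -90° from C; a 78° counterclockwise sweep puts M at bearing -12°, so M = C + 10.0·(cos -12°, sin -12°) = (-41.12, 7.921). A1 meets MF tangentially, so CM is at right angles to MF, so MF runs along (−sin -12°, cos -12°); with |MF| = 38.1, F = (-33.20, 45.19). Then |JF| = |F − J| = 48.53.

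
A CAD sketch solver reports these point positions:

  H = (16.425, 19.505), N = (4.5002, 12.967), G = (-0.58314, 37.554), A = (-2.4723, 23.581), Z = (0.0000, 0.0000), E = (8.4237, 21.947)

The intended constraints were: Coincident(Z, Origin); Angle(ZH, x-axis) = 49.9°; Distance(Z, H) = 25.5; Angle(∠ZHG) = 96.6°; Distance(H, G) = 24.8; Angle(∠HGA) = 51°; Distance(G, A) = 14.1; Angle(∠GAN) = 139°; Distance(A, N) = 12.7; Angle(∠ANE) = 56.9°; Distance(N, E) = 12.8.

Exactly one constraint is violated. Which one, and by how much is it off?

Distance(N, E) = 12.8 — off by 3.00.

Z = (0.00, 0.00) ✓; ZH at 49.90° ✓; |ZH| = 25.50 ✓; ∠ZHG = 96.60° ✓; |HG| = 24.80 ✓; ∠HGA = 51.00° ✓; |GA| = 14.10 ✓; ∠GAN = 139.0° ✓; |AN| = 12.70 ✓; ∠ANE = 56.90° ✓; |NE| = 9.800 ✗.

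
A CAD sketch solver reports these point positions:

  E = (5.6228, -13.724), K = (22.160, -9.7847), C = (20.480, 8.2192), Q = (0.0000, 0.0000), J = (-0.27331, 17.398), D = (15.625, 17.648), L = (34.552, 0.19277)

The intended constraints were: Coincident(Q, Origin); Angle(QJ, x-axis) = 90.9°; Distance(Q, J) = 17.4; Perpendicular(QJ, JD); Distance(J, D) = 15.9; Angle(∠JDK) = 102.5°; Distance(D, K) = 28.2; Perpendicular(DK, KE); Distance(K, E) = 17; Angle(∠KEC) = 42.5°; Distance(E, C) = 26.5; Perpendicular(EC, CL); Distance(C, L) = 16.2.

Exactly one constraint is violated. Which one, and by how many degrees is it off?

Perpendicular(EC, CL) — off by 4.40°.

Q = (0.00, 0.00) ✓; QJ at 90.90° ✓; |QJ| = 17.40 ✓; ∠(QJ, JD) = 90.00° ✓; |JD| = 15.90 ✓; ∠JDK = 102.5° ✓; |DK| = 28.20 ✓; ∠(DK, KE) = 90.00° ✓; |KE| = 17.00 ✓; ∠KEC = 42.50° ✓; |EC| = 26.50 ✓; ∠(EC, CL) = 85.60° ✗; |CL| = 16.20 ✓.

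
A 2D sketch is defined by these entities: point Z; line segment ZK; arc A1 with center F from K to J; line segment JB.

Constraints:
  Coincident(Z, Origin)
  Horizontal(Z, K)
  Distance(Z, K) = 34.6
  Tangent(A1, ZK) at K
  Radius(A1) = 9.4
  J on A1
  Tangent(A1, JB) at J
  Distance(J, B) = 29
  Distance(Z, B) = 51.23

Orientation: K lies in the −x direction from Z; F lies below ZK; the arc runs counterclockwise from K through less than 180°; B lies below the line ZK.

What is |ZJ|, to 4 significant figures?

45.20

Z is at the origin; Z and K share the same y with |ZK| = 34.6 and K on the −x side, so K = (-34.60, 0.000). A1 meets ZK tangentially, so FK is at right angles to ZK, so F = K + (0, -9.4) = (-34.60, -9.400). Since FJ ⟂ JB (tangency), |FB| = √(9.4² + 29.0²) = 30.49 regardless of where J sits on A1. So B lies on both circle(Z, 51.23) and circle(F, 30.49); the below-ZK intersection is B = (-32.26, -39.80). J is the foot of the tangent from B: J = (-43.29, -12.98).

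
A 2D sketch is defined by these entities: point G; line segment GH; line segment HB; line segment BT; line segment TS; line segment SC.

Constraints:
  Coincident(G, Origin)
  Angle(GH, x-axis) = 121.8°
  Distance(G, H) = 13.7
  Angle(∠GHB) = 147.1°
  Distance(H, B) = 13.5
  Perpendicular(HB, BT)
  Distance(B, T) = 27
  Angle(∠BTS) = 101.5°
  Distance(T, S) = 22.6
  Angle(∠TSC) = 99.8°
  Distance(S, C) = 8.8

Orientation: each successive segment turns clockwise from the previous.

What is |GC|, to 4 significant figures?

15.87

G is at the origin; GH runs at 121.8° with length 13.7, so H = (-7.219, 11.64). ∠GHB = 147.1° gives HB at 88.90° from the x-axis; with |HB| = 13.5, B = (-6.960, 25.14). The perpendicularity gives BT at right angles to HB, so BT runs at -1.100°; with |BT| = 27.0, T = (20.03, 24.62). ∠BTS = 101.5° gives TS at -79.60° from the x-axis; with |TS| = 22.6, S = (24.11, 2.394). ∠TSC = 99.8° gives SC at -159.8° from the x-axis; with |SC| = 8.8, C = (15.86, -0.6446). Then |GC| = |C − G| = 15.87.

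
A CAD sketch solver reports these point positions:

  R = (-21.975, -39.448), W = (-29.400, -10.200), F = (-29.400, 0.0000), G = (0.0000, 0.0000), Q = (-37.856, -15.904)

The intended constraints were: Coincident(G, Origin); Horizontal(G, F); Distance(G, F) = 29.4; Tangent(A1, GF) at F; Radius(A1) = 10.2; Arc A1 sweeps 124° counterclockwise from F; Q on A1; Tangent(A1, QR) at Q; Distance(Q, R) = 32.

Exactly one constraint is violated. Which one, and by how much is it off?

Distance(Q, R) = 32 — off by 3.60.

G = (0.00, 0.00) ✓; G.y = 0.00, F.y = 0.00 ✓; |GF| = 29.40 ✓; ∠(WF, FG) = 90.00° ✓; |WF| = 10.20 ✓; bearing(W→Q) − bearing(W→F) = 124.0° ✓; |WQ| = 10.20 ✓; ∠(WQ, QR) = 90.00° ✓; |QR| = 28.40 ✗.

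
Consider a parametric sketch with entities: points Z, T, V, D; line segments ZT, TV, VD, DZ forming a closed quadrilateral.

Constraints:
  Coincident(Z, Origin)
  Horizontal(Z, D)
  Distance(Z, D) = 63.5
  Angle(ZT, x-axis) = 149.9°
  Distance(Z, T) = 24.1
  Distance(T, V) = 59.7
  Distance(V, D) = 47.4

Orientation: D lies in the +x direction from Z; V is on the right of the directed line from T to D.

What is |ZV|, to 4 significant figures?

36.28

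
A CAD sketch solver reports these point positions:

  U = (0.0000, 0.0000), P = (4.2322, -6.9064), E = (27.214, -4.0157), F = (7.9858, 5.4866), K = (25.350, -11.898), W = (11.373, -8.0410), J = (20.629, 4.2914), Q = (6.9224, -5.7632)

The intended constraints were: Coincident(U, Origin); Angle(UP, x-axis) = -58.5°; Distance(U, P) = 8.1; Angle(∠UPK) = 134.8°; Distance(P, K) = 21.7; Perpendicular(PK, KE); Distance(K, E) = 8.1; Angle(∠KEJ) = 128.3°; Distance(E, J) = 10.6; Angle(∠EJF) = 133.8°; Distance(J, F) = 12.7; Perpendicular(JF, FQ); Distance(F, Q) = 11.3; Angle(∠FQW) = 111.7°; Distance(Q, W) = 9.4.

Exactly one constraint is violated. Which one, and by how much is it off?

Distance(Q, W) = 9.4 — off by 4.40.

U = (0.00, 0.00) ✓; UP at -58.50° ✓; |UP| = 8.100 ✓; ∠UPK = 134.8° ✓; |PK| = 21.70 ✓; ∠(PK, KE) = 89.99° ✓; |KE| = 8.100 ✓; ∠KEJ = 128.3° ✓; |EJ| = 10.60 ✓; ∠EJF = 133.8° ✓; |JF| = 12.70 ✓; ∠(JF, FQ) = 90.00° ✓; |FQ| = 11.30 ✓; ∠FQW = 111.7° ✓; |QW| = 5.000 ✗.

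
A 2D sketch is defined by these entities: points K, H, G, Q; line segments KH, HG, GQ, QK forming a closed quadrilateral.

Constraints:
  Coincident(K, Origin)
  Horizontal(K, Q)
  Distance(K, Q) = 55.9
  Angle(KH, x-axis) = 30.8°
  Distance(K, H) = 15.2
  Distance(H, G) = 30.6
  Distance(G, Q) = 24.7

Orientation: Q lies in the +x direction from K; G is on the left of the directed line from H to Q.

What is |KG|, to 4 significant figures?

45.71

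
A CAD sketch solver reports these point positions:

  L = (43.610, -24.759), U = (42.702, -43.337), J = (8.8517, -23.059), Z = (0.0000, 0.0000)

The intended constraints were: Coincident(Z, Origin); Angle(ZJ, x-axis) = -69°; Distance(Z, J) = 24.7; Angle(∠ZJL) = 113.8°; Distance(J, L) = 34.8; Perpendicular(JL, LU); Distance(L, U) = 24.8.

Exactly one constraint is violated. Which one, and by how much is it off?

Distance(L, U) = 24.8 — off by 6.20.

Z = (0.00, 0.00) ✓; ZJ at -69.00° ✓; |ZJ| = 24.70 ✓; ∠ZJL = 113.8° ✓; |JL| = 34.80 ✓; ∠(JL, LU) = 90.00° ✓; |LU| = 18.60 ✗.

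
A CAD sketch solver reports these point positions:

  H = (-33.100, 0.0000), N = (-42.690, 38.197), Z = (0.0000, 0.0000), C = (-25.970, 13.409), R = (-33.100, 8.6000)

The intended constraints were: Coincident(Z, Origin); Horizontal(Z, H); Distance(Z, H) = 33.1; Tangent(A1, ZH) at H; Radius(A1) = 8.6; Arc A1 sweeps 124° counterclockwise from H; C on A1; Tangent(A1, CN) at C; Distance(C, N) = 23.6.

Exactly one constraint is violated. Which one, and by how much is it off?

Distance(C, N) = 23.6 — off by 6.30.

Z = (0.00, 0.00) ✓; Z.y = 0.00, H.y = 0.00 ✓; |ZH| = 33.10 ✓; ∠(RH, HZ) = 90.00° ✓; |RH| = 8.600 ✓; bearing(R→C) − bearing(R→H) = 124.0° ✓; |RC| = 8.600 ✓; ∠(RC, CN) = 90.00° ✓; |CN| = 29.90 ✗.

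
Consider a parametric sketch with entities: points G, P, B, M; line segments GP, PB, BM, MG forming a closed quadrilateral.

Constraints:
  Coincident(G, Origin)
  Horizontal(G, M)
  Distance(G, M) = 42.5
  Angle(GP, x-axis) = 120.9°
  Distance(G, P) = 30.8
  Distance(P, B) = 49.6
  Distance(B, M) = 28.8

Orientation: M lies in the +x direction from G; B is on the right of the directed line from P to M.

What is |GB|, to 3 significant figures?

19.8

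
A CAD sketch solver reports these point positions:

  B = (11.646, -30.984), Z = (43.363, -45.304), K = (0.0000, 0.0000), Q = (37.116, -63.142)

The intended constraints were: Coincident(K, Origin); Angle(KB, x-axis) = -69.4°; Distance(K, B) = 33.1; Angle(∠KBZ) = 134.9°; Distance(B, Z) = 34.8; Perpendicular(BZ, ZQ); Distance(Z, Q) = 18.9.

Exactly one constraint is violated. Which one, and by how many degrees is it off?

Perpendicular(BZ, ZQ) — off by 5.00°.

K = (0.00, 0.00) ✓; KB at -69.40° ✓; |KB| = 33.10 ✓; ∠KBZ = 134.9° ✓; |BZ| = 34.80 ✓; ∠(BZ, ZQ) = 85.00° ✗; |ZQ| = 18.90 ✓.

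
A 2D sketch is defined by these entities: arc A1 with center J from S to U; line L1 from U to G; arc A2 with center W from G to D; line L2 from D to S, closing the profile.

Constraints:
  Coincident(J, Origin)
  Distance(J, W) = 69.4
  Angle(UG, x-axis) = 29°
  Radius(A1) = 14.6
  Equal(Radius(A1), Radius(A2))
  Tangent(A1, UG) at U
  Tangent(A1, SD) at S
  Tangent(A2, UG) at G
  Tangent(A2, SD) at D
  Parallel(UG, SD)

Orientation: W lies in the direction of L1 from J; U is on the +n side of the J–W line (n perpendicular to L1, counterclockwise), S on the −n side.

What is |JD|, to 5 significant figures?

70.919

The slot axis is L1's direction at 29.0°, so u = (cos 29.0°, sin 29.0°) = (0.87462, 0.48481) and n = (−sin 29.0°, cos 29.0°) = (-0.48481, 0.87462). J is at the origin and W lies 69.4 along u from J, so W = 69.4·u = (60.699, 33.646). Tangency of A1 to both parallel lines with radius 14.6 puts U and S at J ± 14.6·n: U = (-7.0782, 12.769), S = (7.0782, -12.769). Equal radii place G and D the same way about W: G = W + 14.6·n = (53.620, 46.415), D = W − 14.6·n = (67.777, 20.876). Then |JD| = |D − J| = 70.919.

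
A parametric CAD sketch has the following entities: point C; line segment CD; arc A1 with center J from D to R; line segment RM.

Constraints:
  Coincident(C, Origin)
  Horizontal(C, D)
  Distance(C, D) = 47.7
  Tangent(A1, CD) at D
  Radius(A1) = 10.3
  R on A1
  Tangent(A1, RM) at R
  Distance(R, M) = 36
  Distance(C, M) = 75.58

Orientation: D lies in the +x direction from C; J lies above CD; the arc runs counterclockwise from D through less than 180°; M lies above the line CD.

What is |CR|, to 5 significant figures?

58.773

C is at the origin; C and D share the same y with |CD| = 47.7 and D on the +x side, so D = (47.700, 0.0000). Since A1 is tangent to CD there, JD ⟂ CD, so J = D + (0, 10.3) = (47.700, 10.300). Since JR ⟂ RM (tangency), |JM| = √(10.3² + 36.0²) = 37.444 regardless of where R sits on A1. So M lies on both circle(C, 75.58) and circle(J, 37.444); the above-CD intersection is M = (60.305, 45.559). R is the foot of the tangent from M: R = (57.978, 9.6343).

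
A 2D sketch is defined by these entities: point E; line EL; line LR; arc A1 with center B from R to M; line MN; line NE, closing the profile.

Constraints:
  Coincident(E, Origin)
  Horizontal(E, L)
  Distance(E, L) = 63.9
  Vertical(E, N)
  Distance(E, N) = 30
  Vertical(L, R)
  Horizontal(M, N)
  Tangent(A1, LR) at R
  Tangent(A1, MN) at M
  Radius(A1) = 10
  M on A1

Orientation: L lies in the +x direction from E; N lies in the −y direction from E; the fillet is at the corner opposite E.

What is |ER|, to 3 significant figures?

67.0

The virtual corner opposite E is at (63.9, -30.0). Since A1 is tangent to LR there, BR ⟂ LR and since A1 is tangent to MN there, BM ⟂ MN, with radius 10.0, so the center B sits 10.0 in from both sides at B = (53.9, -20.0). That places the tangent points at R = (63.9, -20.0) on LR and M = (53.9, -30.0) on MN. Then |ER| = |R − E| = 67.0.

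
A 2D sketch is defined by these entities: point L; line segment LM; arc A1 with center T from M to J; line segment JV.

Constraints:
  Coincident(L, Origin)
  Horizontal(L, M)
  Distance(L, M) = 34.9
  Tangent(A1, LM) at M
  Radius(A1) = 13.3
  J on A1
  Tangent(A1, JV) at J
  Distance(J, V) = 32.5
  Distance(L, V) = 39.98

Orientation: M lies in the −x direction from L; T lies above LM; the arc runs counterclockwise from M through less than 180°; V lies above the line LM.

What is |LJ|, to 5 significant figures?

24.051

L is at the origin; L and M share the same y with |LM| = 34.9 and M on the −x side, so M = (-34.900, 0.0000). Since A1 is tangent to LM there, TM ⟂ LM, so T = M + (0, 13.3) = (-34.900, 13.300). Since TJ ⟂ JV (tangency), |TV| = √(13.3² + 32.5²) = 35.116 regardless of where J sits on A1. So V lies on both circle(L, 39.98) and circle(T, 35.116); the above-LM intersection is V = (-10.518, 38.572). J is the foot of the tangent from V: J = (-22.544, 8.3786).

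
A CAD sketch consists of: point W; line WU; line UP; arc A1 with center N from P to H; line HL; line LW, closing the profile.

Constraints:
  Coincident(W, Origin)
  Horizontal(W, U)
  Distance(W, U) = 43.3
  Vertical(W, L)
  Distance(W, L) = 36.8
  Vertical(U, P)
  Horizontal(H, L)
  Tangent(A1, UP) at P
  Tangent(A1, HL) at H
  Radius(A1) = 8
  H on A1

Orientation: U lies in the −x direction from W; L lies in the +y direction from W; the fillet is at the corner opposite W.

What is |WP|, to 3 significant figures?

52.0

The virtual corner opposite W is at (-43.3, 36.8). A1 meets UP tangentially, so NP is at right angles to UP and tangency of A1 to HL means the radius NH is perpendicular to HL, with radius 8.0, so the center N sits 8.0 in from both sides at N = (-35.3, 28.8). That places the tangent points at P = (-43.3, 28.8) on UP and H = (-35.3, 36.8) on HL. Then |WP| = |P − W| = 52.0.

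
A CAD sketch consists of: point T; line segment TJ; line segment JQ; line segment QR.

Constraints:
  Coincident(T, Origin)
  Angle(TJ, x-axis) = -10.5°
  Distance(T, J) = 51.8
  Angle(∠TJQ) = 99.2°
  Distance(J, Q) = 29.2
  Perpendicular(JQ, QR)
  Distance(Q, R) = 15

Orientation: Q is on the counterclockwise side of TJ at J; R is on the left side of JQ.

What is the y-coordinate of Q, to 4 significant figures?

18.05

T is at the origin; TJ runs at -10.5° with length 51.8, so J = 51.8·(cos -10.5°, sin -10.5°) = (50.93, -9.440). ∠TJQ = 99.2°, so JQ runs at -10.5° + (180° − 99.2°) = 70.30° from the x-axis; with |JQ| = 29.2, Q = J + 29.2·(cos 70.30°, sin 70.30°) = (60.78, 18.05). So Q.y = 18.05.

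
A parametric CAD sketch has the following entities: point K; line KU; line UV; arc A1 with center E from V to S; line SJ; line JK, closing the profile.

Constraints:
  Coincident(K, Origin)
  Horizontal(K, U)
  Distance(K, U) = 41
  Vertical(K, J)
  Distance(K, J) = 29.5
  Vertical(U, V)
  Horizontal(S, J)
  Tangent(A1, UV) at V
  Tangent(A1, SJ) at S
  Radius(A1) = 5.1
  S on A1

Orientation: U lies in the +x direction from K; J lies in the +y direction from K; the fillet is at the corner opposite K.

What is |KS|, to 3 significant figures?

46.5

K is at the origin; K and U share the same y with |KU| = 41.0 and U on the +x side, so U = (41.0, 0.00). K and J share the same x with |KJ| = 29.5 and J on the +y side, so J = (0.00, 29.5). The virtual corner opposite K is at (41.0, 29.5). A1 meets UV tangentially, so EV is at right angles to UV and the tangent condition forces ES to be normal to SJ, with radius 5.1, so the center E sits 5.1 in from both sides at E = (35.9, 24.4). That places the tangent points at V = (41.0, 24.4) on UV and S = (35.9, 29.5) on SJ. Then |KS| = |S − K| = 46.5.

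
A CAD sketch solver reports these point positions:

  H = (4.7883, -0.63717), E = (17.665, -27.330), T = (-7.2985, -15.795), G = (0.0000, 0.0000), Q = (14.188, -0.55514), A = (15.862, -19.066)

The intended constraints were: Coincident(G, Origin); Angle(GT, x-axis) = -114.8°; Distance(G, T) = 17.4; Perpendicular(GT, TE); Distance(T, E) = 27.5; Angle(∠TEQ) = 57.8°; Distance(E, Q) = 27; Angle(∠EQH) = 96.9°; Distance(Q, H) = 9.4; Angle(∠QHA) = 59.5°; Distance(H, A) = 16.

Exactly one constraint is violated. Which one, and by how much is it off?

Distance(H, A) = 16 — off by 5.50.

G = (0.00, 0.00) ✓; GT at -114.8° ✓; |GT| = 17.40 ✓; ∠(GT, TE) = 90.00° ✓; |TE| = 27.50 ✓; ∠TEQ = 57.80° ✓; |EQ| = 27.00 ✓; ∠EQH = 96.90° ✓; |QH| = 9.400 ✓; ∠QHA = 59.50° ✓; |HA| = 21.50 ✗.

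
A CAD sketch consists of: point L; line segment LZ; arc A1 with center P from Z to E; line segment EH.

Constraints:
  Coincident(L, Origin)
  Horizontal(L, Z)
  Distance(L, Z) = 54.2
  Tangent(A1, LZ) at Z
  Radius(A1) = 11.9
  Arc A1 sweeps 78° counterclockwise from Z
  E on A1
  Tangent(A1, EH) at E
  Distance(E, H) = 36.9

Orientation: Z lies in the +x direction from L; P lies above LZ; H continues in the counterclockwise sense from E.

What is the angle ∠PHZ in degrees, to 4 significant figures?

6.885°

L is at the origin; L and Z share the same y with |LZ| = 54.2 and Z on the +x side, so Z = (54.20, 0.000). Tangency of A1 to LZ means the radius PZ is perpendicular to LZ, so P = Z + (0, 11.9) = (54.20, 11.90). On A1, Z sits at bearing -90° from P; a 78° counterclockwise sweep puts E at bearing -12°, so E = P + 11.9·(cos -12°, sin -12°) = (65.84, 9.426). Since A1 is tangent to EH there, PE ⟂ EH, so EH runs along (−sin -12°, cos -12°); with |EH| = 36.9, H = (73.51, 45.52). Then cos ∠PHZ = HP·HZ / (|HP||HZ|), giving 6.885°.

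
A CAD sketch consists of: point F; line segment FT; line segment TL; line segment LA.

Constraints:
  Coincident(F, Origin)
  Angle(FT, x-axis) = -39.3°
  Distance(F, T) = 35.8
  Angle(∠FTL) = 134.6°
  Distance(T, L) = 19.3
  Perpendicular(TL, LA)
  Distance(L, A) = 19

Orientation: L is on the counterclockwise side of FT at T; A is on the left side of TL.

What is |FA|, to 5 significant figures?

44.909

F is at the origin; FT runs at -39.3° with length 35.8, so T = 35.8·(cos -39.3°, sin -39.3°) = (27.703, -22.675). ∠FTL = 134.6°, so TL runs at -39.3° + (180° − 134.6°) = 6.1000° from the x-axis; with |TL| = 19.3, L = T + 19.3·(cos 6.1000°, sin 6.1000°) = (46.894, -20.624). The perpendicularity gives LA at right angles to TL; with |LA| = 19.0 on the left of TL, A = L + 19.0·(-0.10626, 0.99434) = (44.875, -1.7317). Then |FA| = |A − F| = 44.909.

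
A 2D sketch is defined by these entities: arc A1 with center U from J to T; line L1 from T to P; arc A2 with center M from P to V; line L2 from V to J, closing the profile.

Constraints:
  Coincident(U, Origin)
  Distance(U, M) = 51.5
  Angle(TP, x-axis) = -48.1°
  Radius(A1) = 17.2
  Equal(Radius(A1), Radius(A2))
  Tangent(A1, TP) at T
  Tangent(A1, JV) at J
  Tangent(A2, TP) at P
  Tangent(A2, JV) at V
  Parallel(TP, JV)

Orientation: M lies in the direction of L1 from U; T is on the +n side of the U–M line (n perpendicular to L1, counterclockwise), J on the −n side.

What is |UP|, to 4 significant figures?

54.30

The slot axis is L1's direction at -48.1°, so u = (cos -48.1°, sin -48.1°) = (0.6678, -0.7443) and n = (−sin -48.1°, cos -48.1°) = (0.7443, 0.6678). U is at the origin and M lies 51.5 along u from U, so M = 51.5·u = (34.39, -38.33). Tangency of A1 to both parallel lines with radius 17.2 puts T and J at U ± 17.2·n: T = (12.80, 11.49), J = (-12.80, -11.49). Equal radii place P and V the same way about M: P = M + 17.2·n = (47.20, -26.85), V = M − 17.2·n = (21.59, -49.82). Then |UP| = |P − U| = 54.30.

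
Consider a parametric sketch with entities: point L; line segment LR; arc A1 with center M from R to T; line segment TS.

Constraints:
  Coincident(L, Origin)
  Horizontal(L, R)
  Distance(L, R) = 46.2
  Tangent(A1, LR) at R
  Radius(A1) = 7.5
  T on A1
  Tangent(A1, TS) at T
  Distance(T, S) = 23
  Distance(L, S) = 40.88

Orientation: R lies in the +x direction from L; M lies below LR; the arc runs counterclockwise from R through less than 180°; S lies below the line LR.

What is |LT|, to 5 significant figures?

39.473

L is at the origin; L and R share the same y with |LR| = 46.2 and R on the +x side, so R = (46.200, 0.0000). Since A1 is tangent to LR there, MR ⟂ LR, so M = R + (0, -7.5) = (46.200, -7.5000). Since MT ⟂ TS (tangency), |MS| = √(7.5² + 23.0²) = 24.192 regardless of where T sits on A1. So S lies on both circle(L, 40.88) and circle(M, 24.192); the below-LR intersection is S = (31.167, -26.454). T is the foot of the tangent from S: T = (39.169, -4.8907).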